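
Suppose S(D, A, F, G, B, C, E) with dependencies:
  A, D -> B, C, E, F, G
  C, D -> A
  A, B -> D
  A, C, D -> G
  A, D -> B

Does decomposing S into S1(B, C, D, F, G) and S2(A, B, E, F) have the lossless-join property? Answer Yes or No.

The shared attributes are {B, F} and {B, F}⁺ = {B, F}.
Neither S1 nor S2 is contained in that closure, so the decomposition is lossy.

No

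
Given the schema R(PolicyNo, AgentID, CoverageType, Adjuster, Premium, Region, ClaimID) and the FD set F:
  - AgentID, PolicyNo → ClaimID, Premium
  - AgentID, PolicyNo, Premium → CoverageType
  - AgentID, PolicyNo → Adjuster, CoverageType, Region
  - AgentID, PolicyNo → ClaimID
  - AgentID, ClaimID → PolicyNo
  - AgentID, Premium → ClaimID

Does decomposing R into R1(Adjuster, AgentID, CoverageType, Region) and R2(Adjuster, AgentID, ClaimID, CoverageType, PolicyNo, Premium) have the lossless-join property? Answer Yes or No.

The shared attributes are {Adjuster, AgentID, CoverageType} and {Adjuster, AgentID, CoverageType}⁺ = {Adjuster, AgentID, CoverageType}.
R1 ⊄ {Adjuster, AgentID, CoverageType} and R2 ⊄ {Adjuster, AgentID, CoverageType}, so the split is lossy.

No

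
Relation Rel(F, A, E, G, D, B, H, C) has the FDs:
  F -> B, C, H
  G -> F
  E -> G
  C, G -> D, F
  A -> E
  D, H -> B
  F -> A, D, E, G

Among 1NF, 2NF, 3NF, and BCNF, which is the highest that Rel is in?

2NF

Candidate keys: {A}, {E}, {F}, {G}. Prime attributes: {A, E, F, G}.
For D, H -> B we have {D, H}⁺ = {B, D, H}; {D, H} is not a superkey, so BCNF fails.
D, H -> B determines the non-prime attribute {B} from a non-superkey — 3NF is violated.
Every candidate key is a single attribute, so no partial dependency is possible; 2NF holds.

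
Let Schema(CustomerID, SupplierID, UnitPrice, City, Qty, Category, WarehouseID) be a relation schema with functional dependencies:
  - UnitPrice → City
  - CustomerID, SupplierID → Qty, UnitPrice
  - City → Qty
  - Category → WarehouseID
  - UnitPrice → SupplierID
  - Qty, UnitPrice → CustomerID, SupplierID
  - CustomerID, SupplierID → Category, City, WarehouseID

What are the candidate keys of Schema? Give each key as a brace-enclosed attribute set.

{CustomerID, SupplierID}, {UnitPrice}

{UnitPrice} is a candidate key since {UnitPrice}⁺ = {Category, City, CustomerID, Qty, SupplierID, UnitPrice, WarehouseID} covers every attribute.
{CustomerID, SupplierID} is a candidate key since {CustomerID, SupplierID}⁺ = {Category, City, CustomerID, Qty, SupplierID, UnitPrice, WarehouseID} covers every attribute.
These are minimal and exhaustive — every other superkey contains one of them.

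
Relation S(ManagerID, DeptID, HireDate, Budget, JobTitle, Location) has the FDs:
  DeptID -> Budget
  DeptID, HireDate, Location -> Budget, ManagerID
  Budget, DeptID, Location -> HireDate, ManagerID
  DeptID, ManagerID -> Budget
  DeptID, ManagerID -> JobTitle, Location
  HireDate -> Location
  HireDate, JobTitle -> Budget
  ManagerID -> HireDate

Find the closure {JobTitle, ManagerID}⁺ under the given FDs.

{Budget, HireDate, JobTitle, Location, ManagerID}

Start with {JobTitle, ManagerID}.
ManagerID -> HireDate applies; add {HireDate} → now {HireDate, JobTitle, ManagerID}.
HireDate -> Location applies; add {Location} → now {HireDate, JobTitle, Location, ManagerID}.
HireDate, JobTitle -> Budget applies; add {Budget} → now {Budget, HireDate, JobTitle, Location, ManagerID}.
No further FD applies.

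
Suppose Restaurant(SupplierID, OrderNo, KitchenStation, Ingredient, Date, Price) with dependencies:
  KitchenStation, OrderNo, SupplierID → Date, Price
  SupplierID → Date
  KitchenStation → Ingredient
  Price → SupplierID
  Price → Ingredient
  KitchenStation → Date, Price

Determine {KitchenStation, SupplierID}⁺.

{Date, Ingredient, KitchenStation, Price, SupplierID}

Start with {KitchenStation, SupplierID}.
SupplierID → Date applies; add {Date} → now {Date, KitchenStation, SupplierID}.
KitchenStation → Ingredient applies; add {Ingredient} → now {Date, Ingredient, KitchenStation, SupplierID}.
KitchenStation → Date, Price applies; add {Price} → now {Date, Ingredient, KitchenStation, Price, SupplierID}.
No further FD applies.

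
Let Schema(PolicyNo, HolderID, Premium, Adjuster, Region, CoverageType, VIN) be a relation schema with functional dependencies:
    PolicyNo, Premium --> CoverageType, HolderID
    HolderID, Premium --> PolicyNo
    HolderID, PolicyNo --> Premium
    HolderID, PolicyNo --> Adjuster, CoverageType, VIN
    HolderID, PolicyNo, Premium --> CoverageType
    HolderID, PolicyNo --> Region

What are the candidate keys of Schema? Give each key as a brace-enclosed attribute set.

{HolderID, PolicyNo}⁺ = {Adjuster, CoverageType, HolderID, PolicyNo, Premium, Region, VIN}, which is every attribute, so {HolderID, PolicyNo} is a candidate key.
{HolderID, Premium}⁺ = {Adjuster, CoverageType, HolderID, PolicyNo, Premium, Region, VIN}, which is every attribute, so {HolderID, Premium} is a candidate key.
{PolicyNo, Premium}⁺ = {Adjuster, CoverageType, HolderID, PolicyNo, Premium, Region, VIN}, which is every attribute, so {PolicyNo, Premium} is a candidate key.
No proper subset of any of these is a key, and no other minimal superkey exists.

{HolderID, PolicyNo}, {HolderID, Premium}, {PolicyNo, Premium}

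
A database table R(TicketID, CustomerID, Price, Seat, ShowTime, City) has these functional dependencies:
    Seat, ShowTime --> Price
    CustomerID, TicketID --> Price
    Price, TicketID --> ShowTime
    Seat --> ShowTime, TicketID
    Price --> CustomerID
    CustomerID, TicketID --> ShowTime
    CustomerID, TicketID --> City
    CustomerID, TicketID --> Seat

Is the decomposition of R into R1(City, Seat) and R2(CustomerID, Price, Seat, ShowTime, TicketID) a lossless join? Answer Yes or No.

Common attributes: {Seat}; their closure is {City, CustomerID, Price, Seat, ShowTime, TicketID}.
Since R1 ⊆ {City, CustomerID, Price, Seat, ShowTime, TicketID}, the intersection is a superkey of R1; the decomposition is lossless.

Yes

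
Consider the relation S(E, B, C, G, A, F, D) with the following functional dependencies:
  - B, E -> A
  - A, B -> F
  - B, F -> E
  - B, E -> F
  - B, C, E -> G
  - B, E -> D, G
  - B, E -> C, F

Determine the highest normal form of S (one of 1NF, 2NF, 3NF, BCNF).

BCNF

Candidate keys: {A, B}, {B, E}, {B, F}. Prime attributes: {A, B, E, F}.
The left-hand side of every FD is a superkey, so BCNF is satisfied.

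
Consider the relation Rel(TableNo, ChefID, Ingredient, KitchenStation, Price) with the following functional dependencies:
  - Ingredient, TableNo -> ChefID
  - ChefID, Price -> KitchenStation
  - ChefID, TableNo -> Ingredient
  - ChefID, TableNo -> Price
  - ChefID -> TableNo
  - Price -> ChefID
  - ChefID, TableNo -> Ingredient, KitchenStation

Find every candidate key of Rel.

{ChefID}, {Ingredient, TableNo}, {Price}

{ChefID}⁺ = {ChefID, Ingredient, KitchenStation, Price, TableNo} — all of the relation — so {ChefID} is a candidate key.
{Price}⁺ = {ChefID, Ingredient, KitchenStation, Price, TableNo} — all of the relation — so {Price} is a candidate key.
{Ingredient, TableNo}⁺ = {ChefID, Ingredient, KitchenStation, Price, TableNo} — all of the relation — so {Ingredient, TableNo} is a candidate key.
No proper subset of any of these is a key, and no other minimal superkey exists.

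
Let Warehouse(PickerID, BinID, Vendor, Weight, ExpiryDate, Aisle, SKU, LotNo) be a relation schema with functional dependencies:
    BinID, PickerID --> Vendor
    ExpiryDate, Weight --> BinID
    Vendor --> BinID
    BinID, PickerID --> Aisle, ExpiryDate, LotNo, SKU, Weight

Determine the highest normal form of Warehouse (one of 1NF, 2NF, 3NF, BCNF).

Candidate keys: {BinID, PickerID}, {ExpiryDate, PickerID, Weight}, {PickerID, Vendor}. Prime attributes: {BinID, ExpiryDate, PickerID, Vendor, Weight}.
For ExpiryDate, Weight --> BinID we have {ExpiryDate, Weight}⁺ = {BinID, ExpiryDate, Weight}; {ExpiryDate, Weight} is not a superkey, so BCNF fails.
Since {BinID} ⊆ prime attributes and every other non-superkey FD also has a prime right side, the schema is in 3NF.

3NF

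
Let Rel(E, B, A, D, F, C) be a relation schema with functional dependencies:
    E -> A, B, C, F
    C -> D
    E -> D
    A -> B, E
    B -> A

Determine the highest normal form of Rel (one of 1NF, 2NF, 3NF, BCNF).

Candidate keys: {A}, {B}, {E}. Prime attributes: {A, B, E}.
For C -> D we have {C}⁺ = {C, D}; {C} is not a superkey, so BCNF fails.
Because {D} is non-prime and the left side of C -> D is not a superkey, the relation is not in 3NF.
Every candidate key is a single attribute, so no partial dependency is possible; 2NF holds.

2NF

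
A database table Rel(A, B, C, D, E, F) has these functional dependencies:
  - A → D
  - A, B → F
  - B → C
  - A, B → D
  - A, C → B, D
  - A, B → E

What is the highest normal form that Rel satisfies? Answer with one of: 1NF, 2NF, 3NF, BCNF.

Candidate keys: {A, B}, {A, C}. Prime attributes: {A, B, C}.
For A → D we have {A}⁺ = {A, D}; {A} is not a superkey, so BCNF fails.
A → D determines the non-prime attribute {D} from a non-superkey — 3NF is violated.
{A} is a proper subset of the key {A, B}, and {A}⁺ contains the non-prime attribute {D} — a partial dependency, so 2NF is violated.

1NF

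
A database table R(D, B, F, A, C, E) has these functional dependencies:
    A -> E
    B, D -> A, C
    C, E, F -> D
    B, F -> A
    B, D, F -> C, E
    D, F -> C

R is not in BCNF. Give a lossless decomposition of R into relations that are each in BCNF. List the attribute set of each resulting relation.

Candidate keys of the original relation: {B, C, F}, {B, D, F}.
In {A, B, C, D, E, F}, {A} is not a superkey ({A}⁺ restricted to this set is {A, E}), so split on A -> E into {A, E} and {A, B, C, D, F}.
{A, E} is in BCNF.
In {A, B, C, D, F}, {B, D} is not a superkey ({B, D}⁺ restricted to this set is {A, B, C, D}), so split on B, D -> A, C into {A, B, C, D} and {B, D, F}.
{A, B, C, D} is in BCNF.
{B, D, F} is in BCNF.

{A, B, C, D}; {A, E}; {B, D, F}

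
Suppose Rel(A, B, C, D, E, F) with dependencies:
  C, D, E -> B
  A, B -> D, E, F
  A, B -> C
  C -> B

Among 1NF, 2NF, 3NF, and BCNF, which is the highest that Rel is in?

Candidate keys: {A, B}, {A, C}. Prime attributes: {A, B, C}.
For C, D, E -> B we have {C, D, E}⁺ = {B, C, D, E}; {C, D, E} is not a superkey, so BCNF fails.
Its right-hand attributes {B} are all prime, as are those of every other non-superkey FD — the relation is in 3NF.

3NF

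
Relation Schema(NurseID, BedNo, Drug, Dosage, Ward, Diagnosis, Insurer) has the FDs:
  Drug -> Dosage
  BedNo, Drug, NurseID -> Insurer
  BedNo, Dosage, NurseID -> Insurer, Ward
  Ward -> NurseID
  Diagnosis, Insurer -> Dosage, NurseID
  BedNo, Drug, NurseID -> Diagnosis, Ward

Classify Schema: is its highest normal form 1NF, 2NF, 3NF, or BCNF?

1NF

Candidate keys: {BedNo, Diagnosis, Drug, Insurer}, {BedNo, Drug, NurseID}, {BedNo, Drug, Ward}. Prime attributes: {BedNo, Diagnosis, Drug, Insurer, NurseID, Ward}.
Drug -> Dosage: {Drug}⁺ = {Dosage, Drug}, which is not all of the attributes, so the left side is not a superkey — BCNF is violated.
Because {Dosage} is non-prime and the left side of Drug -> Dosage is not a superkey, the relation is not in 3NF.
{Drug} is a proper subset of the key {BedNo, Drug, NurseID}, and {Drug}⁺ contains the non-prime attribute {Dosage} — a partial dependency, so 2NF is violated.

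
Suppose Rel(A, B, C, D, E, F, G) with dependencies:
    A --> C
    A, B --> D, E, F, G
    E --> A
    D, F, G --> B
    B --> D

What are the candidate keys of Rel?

{A, B}, {A, D, F, G}, {B, E}, {D, E, F, G}

{A, B}⁺ = {A, B, C, D, E, F, G} — all of the relation — so {A, B} is a candidate key.
{B, E}⁺ = {A, B, C, D, E, F, G} — all of the relation — so {B, E} is a candidate key.
{A, D, F, G}⁺ = {A, B, C, D, E, F, G} — all of the relation — so {A, D, F, G} is a candidate key.
{D, E, F, G}⁺ = {A, B, C, D, E, F, G} — all of the relation — so {D, E, F, G} is a candidate key.
Any other superkey properly contains one of these, so there are no further candidate keys.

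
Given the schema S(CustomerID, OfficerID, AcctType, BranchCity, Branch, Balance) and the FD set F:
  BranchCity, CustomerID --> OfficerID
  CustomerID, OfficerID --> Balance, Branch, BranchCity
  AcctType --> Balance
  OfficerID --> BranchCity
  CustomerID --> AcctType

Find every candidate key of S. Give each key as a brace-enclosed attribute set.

Attributes never on any right-hand side: {CustomerID} — every candidate key must contain it.
{BranchCity, CustomerID} is a candidate key since {BranchCity, CustomerID}⁺ = {AcctType, Balance, Branch, BranchCity, CustomerID, OfficerID} covers every attribute.
{CustomerID, OfficerID} is a candidate key since {CustomerID, OfficerID}⁺ = {AcctType, Balance, Branch, BranchCity, CustomerID, OfficerID} covers every attribute.
No proper subset of any of these is a key, and no other minimal superkey exists.

{BranchCity, CustomerID}, {CustomerID, OfficerID}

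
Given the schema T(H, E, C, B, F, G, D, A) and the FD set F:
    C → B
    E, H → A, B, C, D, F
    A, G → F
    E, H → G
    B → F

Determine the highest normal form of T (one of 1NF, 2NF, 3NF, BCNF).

2NF

Candidate key: {E, H}. Prime attributes: {E, H}.
C → B breaks BCNF: {C}⁺ = {B, C, F}, so {C} is not a superkey.
Because {B} is non-prime and the left side of C → B is not a superkey, the relation is not in 3NF.
No non-prime attribute depends on a proper subset of any candidate key, so 2NF holds.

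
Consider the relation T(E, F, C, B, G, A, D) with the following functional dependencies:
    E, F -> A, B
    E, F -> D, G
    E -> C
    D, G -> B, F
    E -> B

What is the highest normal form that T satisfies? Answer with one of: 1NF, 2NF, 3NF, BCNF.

1NF

Candidate keys: {D, E, G}, {E, F}. Prime attributes: {D, E, F, G}.
For E -> C we have {E}⁺ = {B, C, E}; {E} is not a superkey, so BCNF fails.
E -> C determines the non-prime attribute {C} from a non-superkey — 3NF is violated.
{E} is a proper subset of the key {E, F}, and {E}⁺ contains the non-prime attributes {B, C} — a partial dependency, so 2NF is violated.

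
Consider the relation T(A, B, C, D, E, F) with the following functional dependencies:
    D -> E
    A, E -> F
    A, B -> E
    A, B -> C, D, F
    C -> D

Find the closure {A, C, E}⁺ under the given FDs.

Start with {A, C, E}.
A, E -> F applies; add {F} → now {A, C, E, F}.
C -> D applies; add {D} → now {A, C, D, E, F}.
No further FD applies.

{A, C, D, E, F}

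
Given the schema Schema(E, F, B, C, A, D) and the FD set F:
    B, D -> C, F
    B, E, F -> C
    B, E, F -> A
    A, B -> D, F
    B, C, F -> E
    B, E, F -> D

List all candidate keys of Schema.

{A, B}, {B, C, F}, {B, D}, {B, E, F}

Attributes never on any right-hand side: {B} — every candidate key must contain it.
Closure of {A, B} is {A, B, C, D, E, F}, the whole schema; {A, B} is a candidate key.
Closure of {B, D} is {A, B, C, D, E, F}, the whole schema; {B, D} is a candidate key.
Closure of {B, C, F} is {A, B, C, D, E, F}, the whole schema; {B, C, F} is a candidate key.
Closure of {B, E, F} is {A, B, C, D, E, F}, the whole schema; {B, E, F} is a candidate key.
Any other superkey properly contains one of these, so there are no further candidate keys.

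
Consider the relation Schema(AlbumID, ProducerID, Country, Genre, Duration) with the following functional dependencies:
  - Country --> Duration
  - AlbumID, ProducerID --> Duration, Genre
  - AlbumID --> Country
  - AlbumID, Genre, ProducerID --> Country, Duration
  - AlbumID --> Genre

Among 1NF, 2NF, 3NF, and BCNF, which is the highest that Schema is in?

Candidate key: {AlbumID, ProducerID}. Prime attributes: {AlbumID, ProducerID}.
Country --> Duration: {Country}⁺ = {Country, Duration}, which is not all of the attributes, so the left side is not a superkey — BCNF is violated.
Country --> Duration has non-prime {Duration} on the right and a non-superkey on the left, so 3NF fails.
{AlbumID} is a proper subset of the key {AlbumID, ProducerID}, and {AlbumID}⁺ contains the non-prime attributes {Country, Duration, Genre} — a partial dependency, so 2NF is violated.

1NF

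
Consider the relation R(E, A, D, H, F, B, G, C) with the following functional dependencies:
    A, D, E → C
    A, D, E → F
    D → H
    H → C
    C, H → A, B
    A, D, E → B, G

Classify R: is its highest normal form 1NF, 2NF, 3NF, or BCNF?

1NF

Candidate key: {D, E}. Prime attributes: {D, E}.
D → H breaks BCNF: {D}⁺ = {A, B, C, D, H}, so {D} is not a superkey.
D → H has non-prime {H} on the right and a non-superkey on the left, so 3NF fails.
{D} is a proper subset of the key {D, E}, and {D}⁺ contains the non-prime attributes {A, B, C, H} — a partial dependency, so 2NF is violated.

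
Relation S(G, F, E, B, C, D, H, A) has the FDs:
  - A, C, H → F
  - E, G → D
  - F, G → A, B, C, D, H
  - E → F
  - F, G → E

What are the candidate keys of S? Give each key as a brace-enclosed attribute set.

{G} never appears on the right of any FD, so every key must include it.
Closure of {E, G} is {A, B, C, D, E, F, G, H}, the whole schema; {E, G} is a candidate key.
Closure of {F, G} is {A, B, C, D, E, F, G, H}, the whole schema; {F, G} is a candidate key.
Closure of {A, C, G, H} is {A, B, C, D, E, F, G, H}, the whole schema; {A, C, G, H} is a candidate key.
Any other superkey properly contains one of these, so there are no further candidate keys.

{A, C, G, H}, {E, G}, {F, G}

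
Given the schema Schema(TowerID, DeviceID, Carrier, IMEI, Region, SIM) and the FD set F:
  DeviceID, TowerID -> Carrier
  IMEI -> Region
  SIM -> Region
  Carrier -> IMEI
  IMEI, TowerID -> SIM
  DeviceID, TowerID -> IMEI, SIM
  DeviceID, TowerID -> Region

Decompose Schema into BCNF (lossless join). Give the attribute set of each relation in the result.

{Carrier, DeviceID, TowerID}; {Carrier, IMEI}; {Carrier, SIM, TowerID}; {IMEI, Region}

Candidate key of the original relation: {DeviceID, TowerID}.
Within {Carrier, DeviceID, IMEI, Region, SIM, TowerID}: {IMEI}⁺ ∩ {Carrier, DeviceID, IMEI, Region, SIM, TowerID} = {IMEI, Region}, not the whole set, so IMEI -> Region violates BCNF; decompose into {IMEI, Region} and {Carrier, DeviceID, IMEI, SIM, TowerID}.
{IMEI, Region}: every determinant is a superkey — BCNF.
Within {Carrier, DeviceID, IMEI, SIM, TowerID}: {Carrier}⁺ ∩ {Carrier, DeviceID, IMEI, SIM, TowerID} = {Carrier, IMEI}, not the whole set, so Carrier -> IMEI violates BCNF; decompose into {Carrier, IMEI} and {Carrier, DeviceID, SIM, TowerID}.
{Carrier, IMEI}: every determinant is a superkey — BCNF.
Within {Carrier, DeviceID, SIM, TowerID}: {Carrier, TowerID}⁺ ∩ {Carrier, DeviceID, SIM, TowerID} = {Carrier, SIM, TowerID}, not the whole set, so Carrier, TowerID -> SIM violates BCNF; decompose into {Carrier, SIM, TowerID} and {Carrier, DeviceID, TowerID}.
{Carrier, SIM, TowerID}: every determinant is a superkey — BCNF.
{Carrier, DeviceID, TowerID}: every determinant is a superkey — BCNF.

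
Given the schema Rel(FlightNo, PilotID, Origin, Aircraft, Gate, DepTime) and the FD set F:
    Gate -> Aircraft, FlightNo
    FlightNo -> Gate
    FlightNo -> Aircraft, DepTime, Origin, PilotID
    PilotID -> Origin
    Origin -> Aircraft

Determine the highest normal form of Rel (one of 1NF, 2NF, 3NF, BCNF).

Candidate keys: {FlightNo}, {Gate}. Prime attributes: {FlightNo, Gate}.
For PilotID -> Origin we have {PilotID}⁺ = {Aircraft, Origin, PilotID}; {PilotID} is not a superkey, so BCNF fails.
PilotID -> Origin has non-prime {Origin} on the right and a non-superkey on the left, so 3NF fails.
All keys have size 1, which rules out partial dependencies — 2NF is satisfied.

2NF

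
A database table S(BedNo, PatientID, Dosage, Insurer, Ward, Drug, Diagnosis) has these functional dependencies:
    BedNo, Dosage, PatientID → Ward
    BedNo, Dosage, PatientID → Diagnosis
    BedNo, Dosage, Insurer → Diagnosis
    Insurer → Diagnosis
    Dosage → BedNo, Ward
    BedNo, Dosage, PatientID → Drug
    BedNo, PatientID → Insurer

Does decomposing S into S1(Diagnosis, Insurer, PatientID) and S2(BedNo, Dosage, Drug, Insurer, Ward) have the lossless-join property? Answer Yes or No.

No

The shared attributes are {Insurer} and {Insurer}⁺ = {Diagnosis, Insurer}.
Neither S1 nor S2 is contained in that closure, so the decomposition is lossy.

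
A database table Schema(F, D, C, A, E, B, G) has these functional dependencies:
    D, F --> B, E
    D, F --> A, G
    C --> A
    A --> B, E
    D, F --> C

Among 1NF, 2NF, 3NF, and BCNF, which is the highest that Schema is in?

2NF

Candidate key: {D, F}. Prime attributes: {D, F}.
For C --> A we have {C}⁺ = {A, B, C, E}; {C} is not a superkey, so BCNF fails.
Because {A} is non-prime and the left side of C --> A is not a superkey, the relation is not in 3NF.
Checking every proper subset of each key, none determines a non-prime attribute — 2NF is satisfied.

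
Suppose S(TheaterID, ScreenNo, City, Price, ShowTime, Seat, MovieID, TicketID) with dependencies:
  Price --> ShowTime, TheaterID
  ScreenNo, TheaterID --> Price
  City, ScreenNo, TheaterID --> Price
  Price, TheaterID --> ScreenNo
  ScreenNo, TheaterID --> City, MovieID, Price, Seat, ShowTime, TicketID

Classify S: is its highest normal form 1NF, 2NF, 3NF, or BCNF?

Candidate keys: {Price}, {ScreenNo, TheaterID}. Prime attributes: {Price, ScreenNo, TheaterID}.
Each dependency's left side is a superkey — BCNF holds.

BCNF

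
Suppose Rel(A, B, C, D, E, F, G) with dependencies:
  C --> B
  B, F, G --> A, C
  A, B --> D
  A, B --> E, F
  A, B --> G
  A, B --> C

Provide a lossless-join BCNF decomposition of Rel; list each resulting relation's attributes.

Candidate keys of the original relation: {A, B}, {A, C}, {B, F, G}, {C, F, G}.
In {A, B, C, D, E, F, G}, {C} is not a superkey ({C}⁺ restricted to this set is {B, C}), so split on C --> B into {B, C} and {A, C, D, E, F, G}.
{B, C} is in BCNF.
{A, C, D, E, F, G} is in BCNF.

{A, C, D, E, F, G}; {B, C}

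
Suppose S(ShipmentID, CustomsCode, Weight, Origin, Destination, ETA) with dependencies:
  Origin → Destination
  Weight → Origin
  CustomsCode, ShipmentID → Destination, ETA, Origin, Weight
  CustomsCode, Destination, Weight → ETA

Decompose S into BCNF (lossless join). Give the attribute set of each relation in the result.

Candidate key of the original relation: {CustomsCode, ShipmentID}.
Within {CustomsCode, Destination, ETA, Origin, ShipmentID, Weight}: {Origin}⁺ ∩ {CustomsCode, Destination, ETA, Origin, ShipmentID, Weight} = {Destination, Origin}, not the whole set, so Origin → Destination violates BCNF; decompose into {Destination, Origin} and {CustomsCode, ETA, Origin, ShipmentID, Weight}.
{Destination, Origin}: every determinant is a superkey — BCNF.
Within {CustomsCode, ETA, Origin, ShipmentID, Weight}: {Weight}⁺ ∩ {CustomsCode, ETA, Origin, ShipmentID, Weight} = {Origin, Weight}, not the whole set, so Weight → Origin violates BCNF; decompose into {Origin, Weight} and {CustomsCode, ETA, ShipmentID, Weight}.
{Origin, Weight}: every determinant is a superkey — BCNF.
Within {CustomsCode, ETA, ShipmentID, Weight}: {CustomsCode, Weight}⁺ ∩ {CustomsCode, ETA, ShipmentID, Weight} = {CustomsCode, ETA, Weight}, not the whole set, so CustomsCode, Weight → ETA violates BCNF; decompose into {CustomsCode, ETA, Weight} and {CustomsCode, ShipmentID, Weight}.
{CustomsCode, ETA, Weight}: every determinant is a superkey — BCNF.
{CustomsCode, ShipmentID, Weight}: every determinant is a superkey — BCNF.

{CustomsCode, ETA, Weight}; {CustomsCode, ShipmentID, Weight}; {Destination, Origin}; {Origin, Weight}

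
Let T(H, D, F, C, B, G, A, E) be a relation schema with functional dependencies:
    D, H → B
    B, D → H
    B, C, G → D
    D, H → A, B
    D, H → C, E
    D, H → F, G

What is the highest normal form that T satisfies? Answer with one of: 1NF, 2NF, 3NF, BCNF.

Candidate keys: {B, C, G}, {B, D}, {D, H}. Prime attributes: {B, C, D, G, H}.
The left-hand side of every FD is a superkey, so BCNF is satisfied.

BCNF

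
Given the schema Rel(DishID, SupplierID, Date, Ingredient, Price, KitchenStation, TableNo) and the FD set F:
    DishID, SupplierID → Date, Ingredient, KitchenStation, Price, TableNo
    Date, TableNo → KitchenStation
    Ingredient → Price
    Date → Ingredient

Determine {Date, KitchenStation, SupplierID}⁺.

{Date, Ingredient, KitchenStation, Price, SupplierID}

Start with {Date, KitchenStation, SupplierID}.
Date → Ingredient applies; add {Ingredient} → now {Date, Ingredient, KitchenStation, SupplierID}.
Ingredient → Price applies; add {Price} → now {Date, Ingredient, KitchenStation, Price, SupplierID}.
No further FD applies.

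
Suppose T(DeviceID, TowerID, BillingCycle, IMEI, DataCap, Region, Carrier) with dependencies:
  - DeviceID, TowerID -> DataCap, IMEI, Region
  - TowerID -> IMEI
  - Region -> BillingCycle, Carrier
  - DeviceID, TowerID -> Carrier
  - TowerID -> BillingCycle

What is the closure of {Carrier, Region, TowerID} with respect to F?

Start with {Carrier, Region, TowerID}.
TowerID -> IMEI applies; add {IMEI} → now {Carrier, IMEI, Region, TowerID}.
Region -> BillingCycle, Carrier applies; add {BillingCycle} → now {BillingCycle, Carrier, IMEI, Region, TowerID}.
No further FD applies.

{BillingCycle, Carrier, IMEI, Region, TowerID}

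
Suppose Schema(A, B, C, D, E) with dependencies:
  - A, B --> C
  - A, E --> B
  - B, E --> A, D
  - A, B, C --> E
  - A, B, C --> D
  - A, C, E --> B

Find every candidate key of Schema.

{A, B}⁺ = {A, B, C, D, E} — all of the relation — so {A, B} is a candidate key.
{A, E}⁺ = {A, B, C, D, E} — all of the relation — so {A, E} is a candidate key.
{B, E}⁺ = {A, B, C, D, E} — all of the relation — so {B, E} is a candidate key.
No proper subset of any of these is a key, and no other minimal superkey exists.

{A, B}, {A, E}, {B, E}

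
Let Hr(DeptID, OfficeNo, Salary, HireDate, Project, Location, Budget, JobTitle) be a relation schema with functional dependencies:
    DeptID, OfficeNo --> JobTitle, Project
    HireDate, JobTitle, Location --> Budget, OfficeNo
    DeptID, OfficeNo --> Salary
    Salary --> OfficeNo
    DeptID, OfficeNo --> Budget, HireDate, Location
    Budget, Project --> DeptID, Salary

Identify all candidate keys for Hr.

{Budget, Project}, {DeptID, HireDate, JobTitle, Location}, {DeptID, OfficeNo}, {DeptID, Salary}, {HireDate, JobTitle, Location, Project}

{Budget, Project}⁺ = {Budget, DeptID, HireDate, JobTitle, Location, OfficeNo, Project, Salary}, which is every attribute, so {Budget, Project} is a candidate key.
{DeptID, OfficeNo}⁺ = {Budget, DeptID, HireDate, JobTitle, Location, OfficeNo, Project, Salary}, which is every attribute, so {DeptID, OfficeNo} is a candidate key.
{DeptID, Salary}⁺ = {Budget, DeptID, HireDate, JobTitle, Location, OfficeNo, Project, Salary}, which is every attribute, so {DeptID, Salary} is a candidate key.
{DeptID, HireDate, JobTitle, Location}⁺ = {Budget, DeptID, HireDate, JobTitle, Location, OfficeNo, Project, Salary}, which is every attribute, so {DeptID, HireDate, JobTitle, Location} is a candidate key.
{HireDate, JobTitle, Location, Project}⁺ = {Budget, DeptID, HireDate, JobTitle, Location, OfficeNo, Project, Salary}, which is every attribute, so {HireDate, JobTitle, Location, Project} is a candidate key.
These are minimal and exhaustive — every other superkey contains one of them.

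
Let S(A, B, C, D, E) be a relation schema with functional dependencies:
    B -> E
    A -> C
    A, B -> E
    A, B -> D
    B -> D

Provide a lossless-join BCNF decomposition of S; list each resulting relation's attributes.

Candidate key of the original relation: {A, B}.
Within {A, B, C, D, E}: {B}⁺ ∩ {A, B, C, D, E} = {B, D, E}, not the whole set, so B -> D, E violates BCNF; decompose into {B, D, E} and {A, B, C}.
{B, D, E} has no BCNF violation.
Within {A, B, C}: {A}⁺ ∩ {A, B, C} = {A, C}, not the whole set, so A -> C violates BCNF; decompose into {A, C} and {A, B}.
{A, C} has no BCNF violation.
{A, B} has no BCNF violation.

{A, B}; {A, C}; {B, D, E}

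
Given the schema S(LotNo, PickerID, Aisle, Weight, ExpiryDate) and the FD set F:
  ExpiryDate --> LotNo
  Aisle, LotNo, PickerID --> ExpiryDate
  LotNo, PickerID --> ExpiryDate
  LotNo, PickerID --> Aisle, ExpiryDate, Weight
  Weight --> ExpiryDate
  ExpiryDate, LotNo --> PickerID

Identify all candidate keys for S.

{ExpiryDate}, {LotNo, PickerID}, {Weight}

{ExpiryDate}⁺ = {Aisle, ExpiryDate, LotNo, PickerID, Weight} — all of the relation — so {ExpiryDate} is a candidate key.
{Weight}⁺ = {Aisle, ExpiryDate, LotNo, PickerID, Weight} — all of the relation — so {Weight} is a candidate key.
{LotNo, PickerID}⁺ = {Aisle, ExpiryDate, LotNo, PickerID, Weight} — all of the relation — so {LotNo, PickerID} is a candidate key.
Any other superkey properly contains one of these, so there are no further candidate keys.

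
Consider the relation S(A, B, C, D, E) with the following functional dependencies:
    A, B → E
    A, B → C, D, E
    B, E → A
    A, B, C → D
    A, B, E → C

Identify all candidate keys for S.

No FD produces {B}, so it must be in every candidate key.
{A, B}⁺ = {A, B, C, D, E} — all of the relation — so {A, B} is a candidate key.
{B, E}⁺ = {A, B, C, D, E} — all of the relation — so {B, E} is a candidate key.
Any other superkey properly contains one of these, so there are no further candidate keys.

{A, B}, {B, E}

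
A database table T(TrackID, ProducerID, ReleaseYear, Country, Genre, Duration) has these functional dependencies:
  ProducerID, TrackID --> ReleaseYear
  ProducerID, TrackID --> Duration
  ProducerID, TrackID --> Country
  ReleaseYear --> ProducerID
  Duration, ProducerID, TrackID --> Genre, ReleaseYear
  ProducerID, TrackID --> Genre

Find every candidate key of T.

{ProducerID, TrackID}, {ReleaseYear, TrackID}

No FD produces {TrackID}, so it must be in every candidate key.
Closure of {ProducerID, TrackID} is {Country, Duration, Genre, ProducerID, ReleaseYear, TrackID}, the whole schema; {ProducerID, TrackID} is a candidate key.
Closure of {ReleaseYear, TrackID} is {Country, Duration, Genre, ProducerID, ReleaseYear, TrackID}, the whole schema; {ReleaseYear, TrackID} is a candidate key.
No proper subset of any of these is a key, and no other minimal superkey exists.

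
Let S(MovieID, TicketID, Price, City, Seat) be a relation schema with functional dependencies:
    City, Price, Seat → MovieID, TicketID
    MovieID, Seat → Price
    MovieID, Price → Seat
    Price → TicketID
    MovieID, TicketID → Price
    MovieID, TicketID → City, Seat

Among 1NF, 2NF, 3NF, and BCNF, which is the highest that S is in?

Candidate keys: {City, Price, Seat}, {MovieID, Price}, {MovieID, Seat}, {MovieID, TicketID}. Prime attributes: {City, MovieID, Price, Seat, TicketID}.
For Price → TicketID we have {Price}⁺ = {Price, TicketID}; {Price} is not a superkey, so BCNF fails.
Its right-hand attributes {TicketID} are all prime, as are those of every other non-superkey FD — the relation is in 3NF.

3NF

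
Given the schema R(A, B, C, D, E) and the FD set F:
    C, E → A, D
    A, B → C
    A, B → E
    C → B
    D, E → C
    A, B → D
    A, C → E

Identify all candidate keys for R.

Closure of {A, B} is {A, B, C, D, E}, the whole schema; {A, B} is a candidate key.
Closure of {A, C} is {A, B, C, D, E}, the whole schema; {A, C} is a candidate key.
Closure of {C, E} is {A, B, C, D, E}, the whole schema; {C, E} is a candidate key.
Closure of {D, E} is {A, B, C, D, E}, the whole schema; {D, E} is a candidate key.
These are minimal and exhaustive — every other superkey contains one of them.

{A, B}, {A, C}, {C, E}, {D, E}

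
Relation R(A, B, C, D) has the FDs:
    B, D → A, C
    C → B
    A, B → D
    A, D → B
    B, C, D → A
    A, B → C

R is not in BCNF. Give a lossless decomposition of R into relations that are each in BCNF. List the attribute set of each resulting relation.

{A, C, D}; {B, C}

Candidate keys of the original relation: {A, B}, {A, C}, {A, D}, {B, D}, {C, D}.
Within {A, B, C, D}: {C}⁺ ∩ {A, B, C, D} = {B, C}, not the whole set, so C → B violates BCNF; decompose into {B, C} and {A, C, D}.
{B, C} is in BCNF.
{A, C, D} is in BCNF.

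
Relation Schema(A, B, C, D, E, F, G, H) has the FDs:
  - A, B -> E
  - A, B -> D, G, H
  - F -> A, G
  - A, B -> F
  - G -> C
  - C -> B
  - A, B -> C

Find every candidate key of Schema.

{A, B}, {A, C}, {A, G}, {F}

{F} is a candidate key since {F}⁺ = {A, B, C, D, E, F, G, H} covers every attribute.
{A, B} is a candidate key since {A, B}⁺ = {A, B, C, D, E, F, G, H} covers every attribute.
{A, C} is a candidate key since {A, C}⁺ = {A, B, C, D, E, F, G, H} covers every attribute.
{A, G} is a candidate key since {A, G}⁺ = {A, B, C, D, E, F, G, H} covers every attribute.
Any other superkey properly contains one of these, so there are no further candidate keys.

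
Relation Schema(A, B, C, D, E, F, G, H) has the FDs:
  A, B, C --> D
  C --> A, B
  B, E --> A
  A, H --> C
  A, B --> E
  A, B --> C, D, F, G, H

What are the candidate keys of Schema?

{A, B}, {A, H}, {B, E}, {C}

{C}⁺ = {A, B, C, D, E, F, G, H}, which is every attribute, so {C} is a candidate key.
{A, B}⁺ = {A, B, C, D, E, F, G, H}, which is every attribute, so {A, B} is a candidate key.
{A, H}⁺ = {A, B, C, D, E, F, G, H}, which is every attribute, so {A, H} is a candidate key.
{B, E}⁺ = {A, B, C, D, E, F, G, H}, which is every attribute, so {B, E} is a candidate key.
Any other superkey properly contains one of these, so there are no further candidate keys.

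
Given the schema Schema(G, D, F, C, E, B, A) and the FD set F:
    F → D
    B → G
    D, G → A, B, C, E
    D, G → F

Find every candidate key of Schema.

{B, D}, {B, F}, {D, G}, {F, G}

{B, D}⁺ = {A, B, C, D, E, F, G}, which is every attribute, so {B, D} is a candidate key.
{B, F}⁺ = {A, B, C, D, E, F, G}, which is every attribute, so {B, F} is a candidate key.
{D, G}⁺ = {A, B, C, D, E, F, G}, which is every attribute, so {D, G} is a candidate key.
{F, G}⁺ = {A, B, C, D, E, F, G}, which is every attribute, so {F, G} is a candidate key.
These are minimal and exhaustive — every other superkey contains one of them.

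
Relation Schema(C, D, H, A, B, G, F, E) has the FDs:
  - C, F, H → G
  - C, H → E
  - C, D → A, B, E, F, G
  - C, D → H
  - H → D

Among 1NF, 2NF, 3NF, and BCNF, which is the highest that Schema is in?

3NF

Candidate keys: {C, D}, {C, H}. Prime attributes: {C, D, H}.
H → D breaks BCNF: {H}⁺ = {D, H}, so {H} is not a superkey.
Its right-hand attributes {D} are all prime, as are those of every other non-superkey FD — the relation is in 3NF.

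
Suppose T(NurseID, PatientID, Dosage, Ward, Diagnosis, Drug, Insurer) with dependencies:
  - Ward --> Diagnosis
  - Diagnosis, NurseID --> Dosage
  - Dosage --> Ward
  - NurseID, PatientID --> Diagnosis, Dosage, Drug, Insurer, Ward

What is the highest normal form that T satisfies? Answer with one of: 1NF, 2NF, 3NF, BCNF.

2NF

Candidate key: {NurseID, PatientID}. Prime attributes: {NurseID, PatientID}.
Ward --> Diagnosis breaks BCNF: {Ward}⁺ = {Diagnosis, Ward}, so {Ward} is not a superkey.
Ward --> Diagnosis has non-prime {Diagnosis} on the right and a non-superkey on the left, so 3NF fails.
No non-prime attribute depends on a proper subset of any candidate key, so 2NF holds.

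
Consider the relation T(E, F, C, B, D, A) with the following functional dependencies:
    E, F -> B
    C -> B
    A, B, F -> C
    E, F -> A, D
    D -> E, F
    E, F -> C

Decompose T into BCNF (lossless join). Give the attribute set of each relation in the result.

Candidate keys of the original relation: {D}, {E, F}.
{A, B, C, D, E, F}: {C} determines {B, C} here but is not a superkey — split on C -> B, giving {B, C} and {A, C, D, E, F}.
{B, C} is in BCNF.
{A, C, D, E, F} is in BCNF.

{A, C, D, E, F}; {B, C}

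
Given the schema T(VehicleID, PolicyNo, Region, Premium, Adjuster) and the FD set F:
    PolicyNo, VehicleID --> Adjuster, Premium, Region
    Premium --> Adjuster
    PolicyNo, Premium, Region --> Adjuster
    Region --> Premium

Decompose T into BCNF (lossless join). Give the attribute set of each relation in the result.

Candidate key of the original relation: {PolicyNo, VehicleID}.
{Adjuster, PolicyNo, Premium, Region, VehicleID}: {Premium} determines {Adjuster, Premium} here but is not a superkey — split on Premium --> Adjuster, giving {Adjuster, Premium} and {PolicyNo, Premium, Region, VehicleID}.
{Adjuster, Premium} has no BCNF violation.
{PolicyNo, Premium, Region, VehicleID}: {Region} determines {Premium, Region} here but is not a superkey — split on Region --> Premium, giving {Premium, Region} and {PolicyNo, Region, VehicleID}.
{Premium, Region} has no BCNF violation.
{PolicyNo, Region, VehicleID} has no BCNF violation.

{Adjuster, Premium}; {PolicyNo, Region, VehicleID}; {Premium, Region}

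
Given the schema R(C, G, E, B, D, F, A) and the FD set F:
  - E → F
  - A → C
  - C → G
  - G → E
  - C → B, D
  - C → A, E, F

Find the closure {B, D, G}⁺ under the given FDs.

{B, D, E, F, G}

Start with {B, D, G}.
G → E applies; add {E} → now {B, D, E, G}.
E → F applies; add {F} → now {B, D, E, F, G}.
No further FD applies.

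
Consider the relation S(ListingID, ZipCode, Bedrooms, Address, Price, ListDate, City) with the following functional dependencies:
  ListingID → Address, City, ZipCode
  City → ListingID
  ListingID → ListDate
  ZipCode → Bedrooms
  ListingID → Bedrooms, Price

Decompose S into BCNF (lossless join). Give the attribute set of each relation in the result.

Candidate keys of the original relation: {City}, {ListingID}.
{Address, Bedrooms, City, ListDate, ListingID, Price, ZipCode}: {ZipCode} determines {Bedrooms, ZipCode} here but is not a superkey — split on ZipCode → Bedrooms, giving {Bedrooms, ZipCode} and {Address, City, ListDate, ListingID, Price, ZipCode}.
{Bedrooms, ZipCode} has no BCNF violation.
{Address, City, ListDate, ListingID, Price, ZipCode} has no BCNF violation.

{Address, City, ListDate, ListingID, Price, ZipCode}; {Bedrooms, ZipCode}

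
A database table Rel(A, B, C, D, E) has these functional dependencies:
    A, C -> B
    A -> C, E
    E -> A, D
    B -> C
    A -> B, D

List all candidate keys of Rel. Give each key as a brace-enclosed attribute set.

{A}, {E}

Closure of {A} is {A, B, C, D, E}, the whole schema; {A} is a candidate key.
Closure of {E} is {A, B, C, D, E}, the whole schema; {E} is a candidate key.
These are minimal and exhaustive — every other superkey contains one of them.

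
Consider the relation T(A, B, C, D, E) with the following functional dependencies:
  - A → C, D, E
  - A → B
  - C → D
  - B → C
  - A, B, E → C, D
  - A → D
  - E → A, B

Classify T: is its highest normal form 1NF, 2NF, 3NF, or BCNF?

2NF

Candidate keys: {A}, {E}. Prime attributes: {A, E}.
C → D breaks BCNF: {C}⁺ = {C, D}, so {C} is not a superkey.
C → D determines the non-prime attribute {D} from a non-superkey — 3NF is violated.
With only single-attribute keys there can be no partial dependency, so 2NF holds.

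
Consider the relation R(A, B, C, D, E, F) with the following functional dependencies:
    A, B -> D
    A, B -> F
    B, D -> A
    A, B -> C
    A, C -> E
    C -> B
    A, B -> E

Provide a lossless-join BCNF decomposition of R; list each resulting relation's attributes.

{A, C, D, E, F}; {B, C}

Candidate keys of the original relation: {A, B}, {A, C}, {B, D}, {C, D}.
In {A, B, C, D, E, F}, {C} is not a superkey ({C}⁺ restricted to this set is {B, C}), so split on C -> B into {B, C} and {A, C, D, E, F}.
{B, C} has no BCNF violation.
{A, C, D, E, F} has no BCNF violation.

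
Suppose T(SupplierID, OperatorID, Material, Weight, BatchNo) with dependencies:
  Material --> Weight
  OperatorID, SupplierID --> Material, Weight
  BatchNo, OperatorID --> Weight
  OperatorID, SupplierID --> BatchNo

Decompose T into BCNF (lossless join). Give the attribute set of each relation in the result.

Candidate key of the original relation: {OperatorID, SupplierID}.
Within {BatchNo, Material, OperatorID, SupplierID, Weight}: {Material}⁺ ∩ {BatchNo, Material, OperatorID, SupplierID, Weight} = {Material, Weight}, not the whole set, so Material --> Weight violates BCNF; decompose into {Material, Weight} and {BatchNo, Material, OperatorID, SupplierID}.
{Material, Weight}: every determinant is a superkey — BCNF.
{BatchNo, Material, OperatorID, SupplierID}: every determinant is a superkey — BCNF.

{BatchNo, Material, OperatorID, SupplierID}; {Material, Weight}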